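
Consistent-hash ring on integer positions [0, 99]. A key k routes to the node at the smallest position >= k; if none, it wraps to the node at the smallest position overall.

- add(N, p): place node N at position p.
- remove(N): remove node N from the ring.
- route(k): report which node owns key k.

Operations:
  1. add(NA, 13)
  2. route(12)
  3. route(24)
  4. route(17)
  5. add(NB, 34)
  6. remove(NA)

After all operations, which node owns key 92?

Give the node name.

Op 1: add NA@13 -> ring=[13:NA]
Op 2: route key 12: smallest pos >= 12 is 13 -> NA
Op 3: route key 24: none >= 24, wrap to smallest pos 13 -> NA
Op 4: route key 17: none >= 17, wrap to smallest pos 13 -> NA
Op 5: add NB@34 -> ring=[13:NA,34:NB]
Op 6: remove NA -> ring=[34:NB]
Final route key 92: none >= 92, wrap to smallest pos 34 -> NB

Answer: NB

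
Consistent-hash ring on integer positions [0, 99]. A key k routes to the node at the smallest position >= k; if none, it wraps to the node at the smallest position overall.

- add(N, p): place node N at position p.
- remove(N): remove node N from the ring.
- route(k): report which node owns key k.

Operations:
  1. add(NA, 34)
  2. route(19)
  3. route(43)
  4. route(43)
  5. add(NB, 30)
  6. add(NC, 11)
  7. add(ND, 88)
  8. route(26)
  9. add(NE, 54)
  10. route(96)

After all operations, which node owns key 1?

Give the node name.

Answer: NC

Derivation:
Op 1: add NA@34 -> ring=[34:NA]
Op 2: route key 19: smallest pos >= 19 is 34 -> NA
Op 3: route key 43: none >= 43, wrap to smallest pos 34 -> NA
Op 4: route key 43: none >= 43, wrap to smallest pos 34 -> NA
Op 5: add NB@30 -> ring=[30:NB,34:NA]
Op 6: add NC@11 -> ring=[11:NC,30:NB,34:NA]
Op 7: add ND@88 -> ring=[11:NC,30:NB,34:NA,88:ND]
Op 8: route key 26: smallest pos >= 26 is 30 -> NB
Op 9: add NE@54 -> ring=[11:NC,30:NB,34:NA,54:NE,88:ND]
Op 10: route key 96: none >= 96, wrap to smallest pos 11 -> NC
Final route key 1: smallest pos >= 1 is 11 -> NC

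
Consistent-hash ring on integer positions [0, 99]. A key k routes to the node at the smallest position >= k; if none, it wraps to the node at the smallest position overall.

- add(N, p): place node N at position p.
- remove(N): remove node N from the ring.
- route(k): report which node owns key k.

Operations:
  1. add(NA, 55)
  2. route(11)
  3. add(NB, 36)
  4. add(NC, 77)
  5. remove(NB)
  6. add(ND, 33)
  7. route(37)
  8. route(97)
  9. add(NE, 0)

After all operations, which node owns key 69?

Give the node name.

Answer: NC

Derivation:
Op 1: add NA@55 -> ring=[55:NA]
Op 2: route key 11: smallest pos >= 11 is 55 -> NA
Op 3: add NB@36 -> ring=[36:NB,55:NA]
Op 4: add NC@77 -> ring=[36:NB,55:NA,77:NC]
Op 5: remove NB -> ring=[55:NA,77:NC]
Op 6: add ND@33 -> ring=[33:ND,55:NA,77:NC]
Op 7: route key 37: smallest pos >= 37 is 55 -> NA
Op 8: route key 97: none >= 97, wrap to smallest pos 33 -> ND
Op 9: add NE@0 -> ring=[0:NE,33:ND,55:NA,77:NC]
Final route key 69: smallest pos >= 69 is 77 -> NC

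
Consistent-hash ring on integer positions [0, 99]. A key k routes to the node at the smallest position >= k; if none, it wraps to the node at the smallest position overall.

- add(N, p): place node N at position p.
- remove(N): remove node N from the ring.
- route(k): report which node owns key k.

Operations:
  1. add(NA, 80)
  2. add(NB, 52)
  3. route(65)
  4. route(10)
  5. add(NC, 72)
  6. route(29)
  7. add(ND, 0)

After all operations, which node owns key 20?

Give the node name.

Answer: NB

Derivation:
Op 1: add NA@80 -> ring=[80:NA]
Op 2: add NB@52 -> ring=[52:NB,80:NA]
Op 3: route key 65: smallest pos >= 65 is 80 -> NA
Op 4: route key 10: smallest pos >= 10 is 52 -> NB
Op 5: add NC@72 -> ring=[52:NB,72:NC,80:NA]
Op 6: route key 29: smallest pos >= 29 is 52 -> NB
Op 7: add ND@0 -> ring=[0:ND,52:NB,72:NC,80:NA]
Final route key 20: smallest pos >= 20 is 52 -> NB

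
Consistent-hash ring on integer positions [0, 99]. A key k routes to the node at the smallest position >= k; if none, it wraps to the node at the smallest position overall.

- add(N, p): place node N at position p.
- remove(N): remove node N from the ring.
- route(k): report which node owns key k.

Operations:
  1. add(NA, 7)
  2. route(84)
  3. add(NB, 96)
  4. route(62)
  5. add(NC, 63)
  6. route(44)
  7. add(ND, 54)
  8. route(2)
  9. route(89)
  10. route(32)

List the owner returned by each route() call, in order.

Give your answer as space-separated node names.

Answer: NA NB NC NA NB ND

Derivation:
Op 1: add NA@7 -> ring=[7:NA]
Op 2: route key 84: none >= 84, wrap to smallest pos 7 -> NA
Op 3: add NB@96 -> ring=[7:NA,96:NB]
Op 4: route key 62: smallest pos >= 62 is 96 -> NB
Op 5: add NC@63 -> ring=[7:NA,63:NC,96:NB]
Op 6: route key 44: smallest pos >= 44 is 63 -> NC
Op 7: add ND@54 -> ring=[7:NA,54:ND,63:NC,96:NB]
Op 8: route key 2: smallest pos >= 2 is 7 -> NA
Op 9: route key 89: smallest pos >= 89 is 96 -> NB
Op 10: route key 32: smallest pos >= 32 is 54 -> ND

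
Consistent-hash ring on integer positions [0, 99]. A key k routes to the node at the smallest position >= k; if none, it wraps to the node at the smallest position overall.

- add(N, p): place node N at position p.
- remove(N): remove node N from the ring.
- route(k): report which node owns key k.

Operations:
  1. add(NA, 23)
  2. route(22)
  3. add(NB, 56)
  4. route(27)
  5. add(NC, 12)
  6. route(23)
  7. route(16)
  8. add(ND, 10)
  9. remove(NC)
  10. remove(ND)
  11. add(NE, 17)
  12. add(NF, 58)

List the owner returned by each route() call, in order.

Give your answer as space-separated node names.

Answer: NA NB NA NA

Derivation:
Op 1: add NA@23 -> ring=[23:NA]
Op 2: route key 22: smallest pos >= 22 is 23 -> NA
Op 3: add NB@56 -> ring=[23:NA,56:NB]
Op 4: route key 27: smallest pos >= 27 is 56 -> NB
Op 5: add NC@12 -> ring=[12:NC,23:NA,56:NB]
Op 6: route key 23: smallest pos >= 23 is 23 -> NA
Op 7: route key 16: smallest pos >= 16 is 23 -> NA
Op 8: add ND@10 -> ring=[10:ND,12:NC,23:NA,56:NB]
Op 9: remove NC -> ring=[10:ND,23:NA,56:NB]
Op 10: remove ND -> ring=[23:NA,56:NB]
Op 11: add NE@17 -> ring=[17:NE,23:NA,56:NB]
Op 12: add NF@58 -> ring=[17:NE,23:NA,56:NB,58:NF]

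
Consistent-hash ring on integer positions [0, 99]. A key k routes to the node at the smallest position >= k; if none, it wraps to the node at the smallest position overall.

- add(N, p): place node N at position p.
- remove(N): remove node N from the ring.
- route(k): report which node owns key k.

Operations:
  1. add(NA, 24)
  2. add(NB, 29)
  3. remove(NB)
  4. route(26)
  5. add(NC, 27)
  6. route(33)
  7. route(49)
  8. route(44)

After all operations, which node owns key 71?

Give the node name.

Answer: NA

Derivation:
Op 1: add NA@24 -> ring=[24:NA]
Op 2: add NB@29 -> ring=[24:NA,29:NB]
Op 3: remove NB -> ring=[24:NA]
Op 4: route key 26: none >= 26, wrap to smallest pos 24 -> NA
Op 5: add NC@27 -> ring=[24:NA,27:NC]
Op 6: route key 33: none >= 33, wrap to smallest pos 24 -> NA
Op 7: route key 49: none >= 49, wrap to smallest pos 24 -> NA
Op 8: route key 44: none >= 44, wrap to smallest pos 24 -> NA
Final route key 71: none >= 71, wrap to smallest pos 24 -> NA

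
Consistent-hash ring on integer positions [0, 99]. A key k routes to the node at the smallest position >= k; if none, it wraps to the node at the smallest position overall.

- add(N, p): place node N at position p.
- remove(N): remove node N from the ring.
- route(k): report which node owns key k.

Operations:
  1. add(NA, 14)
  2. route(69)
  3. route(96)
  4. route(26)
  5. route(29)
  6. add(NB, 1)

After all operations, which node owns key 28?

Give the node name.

Answer: NB

Derivation:
Op 1: add NA@14 -> ring=[14:NA]
Op 2: route key 69: none >= 69, wrap to smallest pos 14 -> NA
Op 3: route key 96: none >= 96, wrap to smallest pos 14 -> NA
Op 4: route key 26: none >= 26, wrap to smallest pos 14 -> NA
Op 5: route key 29: none >= 29, wrap to smallest pos 14 -> NA
Op 6: add NB@1 -> ring=[1:NB,14:NA]
Final route key 28: none >= 28, wrap to smallest pos 1 -> NB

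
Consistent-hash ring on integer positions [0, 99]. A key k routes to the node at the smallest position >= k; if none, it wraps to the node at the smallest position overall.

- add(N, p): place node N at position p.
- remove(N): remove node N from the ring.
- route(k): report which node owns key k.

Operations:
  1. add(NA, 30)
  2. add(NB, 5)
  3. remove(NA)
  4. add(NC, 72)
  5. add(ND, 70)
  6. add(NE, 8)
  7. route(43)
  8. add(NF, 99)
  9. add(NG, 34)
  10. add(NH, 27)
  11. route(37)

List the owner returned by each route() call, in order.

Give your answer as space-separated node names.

Op 1: add NA@30 -> ring=[30:NA]
Op 2: add NB@5 -> ring=[5:NB,30:NA]
Op 3: remove NA -> ring=[5:NB]
Op 4: add NC@72 -> ring=[5:NB,72:NC]
Op 5: add ND@70 -> ring=[5:NB,70:ND,72:NC]
Op 6: add NE@8 -> ring=[5:NB,8:NE,70:ND,72:NC]
Op 7: route key 43: smallest pos >= 43 is 70 -> ND
Op 8: add NF@99 -> ring=[5:NB,8:NE,70:ND,72:NC,99:NF]
Op 9: add NG@34 -> ring=[5:NB,8:NE,34:NG,70:ND,72:NC,99:NF]
Op 10: add NH@27 -> ring=[5:NB,8:NE,27:NH,34:NG,70:ND,72:NC,99:NF]
Op 11: route key 37: smallest pos >= 37 is 70 -> ND

Answer: ND ND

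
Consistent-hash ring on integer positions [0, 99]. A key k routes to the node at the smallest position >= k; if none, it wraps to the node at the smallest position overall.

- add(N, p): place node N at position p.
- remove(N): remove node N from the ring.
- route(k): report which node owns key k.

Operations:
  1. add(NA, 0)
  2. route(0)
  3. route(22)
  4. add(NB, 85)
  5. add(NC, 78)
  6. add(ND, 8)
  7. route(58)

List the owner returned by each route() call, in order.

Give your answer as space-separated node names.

Answer: NA NA NC

Derivation:
Op 1: add NA@0 -> ring=[0:NA]
Op 2: route key 0: smallest pos >= 0 is 0 -> NA
Op 3: route key 22: none >= 22, wrap to smallest pos 0 -> NA
Op 4: add NB@85 -> ring=[0:NA,85:NB]
Op 5: add NC@78 -> ring=[0:NA,78:NC,85:NB]
Op 6: add ND@8 -> ring=[0:NA,8:ND,78:NC,85:NB]
Op 7: route key 58: smallest pos >= 58 is 78 -> NC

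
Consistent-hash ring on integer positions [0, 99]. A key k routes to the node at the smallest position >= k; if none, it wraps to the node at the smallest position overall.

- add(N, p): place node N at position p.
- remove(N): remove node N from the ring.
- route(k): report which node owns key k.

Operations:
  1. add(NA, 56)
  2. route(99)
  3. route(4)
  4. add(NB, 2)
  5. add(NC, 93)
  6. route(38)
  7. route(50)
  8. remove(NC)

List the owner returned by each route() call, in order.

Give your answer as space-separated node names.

Op 1: add NA@56 -> ring=[56:NA]
Op 2: route key 99: none >= 99, wrap to smallest pos 56 -> NA
Op 3: route key 4: smallest pos >= 4 is 56 -> NA
Op 4: add NB@2 -> ring=[2:NB,56:NA]
Op 5: add NC@93 -> ring=[2:NB,56:NA,93:NC]
Op 6: route key 38: smallest pos >= 38 is 56 -> NA
Op 7: route key 50: smallest pos >= 50 is 56 -> NA
Op 8: remove NC -> ring=[2:NB,56:NA]

Answer: NA NA NA NA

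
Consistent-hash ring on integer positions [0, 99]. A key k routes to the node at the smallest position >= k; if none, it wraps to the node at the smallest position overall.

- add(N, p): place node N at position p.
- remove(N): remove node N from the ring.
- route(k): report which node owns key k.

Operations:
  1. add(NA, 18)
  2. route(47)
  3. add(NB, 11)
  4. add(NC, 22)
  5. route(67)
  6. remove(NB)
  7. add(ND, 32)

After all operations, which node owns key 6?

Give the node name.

Op 1: add NA@18 -> ring=[18:NA]
Op 2: route key 47: none >= 47, wrap to smallest pos 18 -> NA
Op 3: add NB@11 -> ring=[11:NB,18:NA]
Op 4: add NC@22 -> ring=[11:NB,18:NA,22:NC]
Op 5: route key 67: none >= 67, wrap to smallest pos 11 -> NB
Op 6: remove NB -> ring=[18:NA,22:NC]
Op 7: add ND@32 -> ring=[18:NA,22:NC,32:ND]
Final route key 6: smallest pos >= 6 is 18 -> NA

Answer: NA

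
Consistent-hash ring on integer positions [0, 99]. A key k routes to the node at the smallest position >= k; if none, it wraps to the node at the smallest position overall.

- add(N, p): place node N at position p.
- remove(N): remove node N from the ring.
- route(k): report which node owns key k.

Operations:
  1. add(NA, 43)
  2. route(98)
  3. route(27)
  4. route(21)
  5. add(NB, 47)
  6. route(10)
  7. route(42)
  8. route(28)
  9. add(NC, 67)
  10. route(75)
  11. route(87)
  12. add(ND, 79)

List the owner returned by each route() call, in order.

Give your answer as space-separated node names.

Answer: NA NA NA NA NA NA NA NA

Derivation:
Op 1: add NA@43 -> ring=[43:NA]
Op 2: route key 98: none >= 98, wrap to smallest pos 43 -> NA
Op 3: route key 27: smallest pos >= 27 is 43 -> NA
Op 4: route key 21: smallest pos >= 21 is 43 -> NA
Op 5: add NB@47 -> ring=[43:NA,47:NB]
Op 6: route key 10: smallest pos >= 10 is 43 -> NA
Op 7: route key 42: smallest pos >= 42 is 43 -> NA
Op 8: route key 28: smallest pos >= 28 is 43 -> NA
Op 9: add NC@67 -> ring=[43:NA,47:NB,67:NC]
Op 10: route key 75: none >= 75, wrap to smallest pos 43 -> NA
Op 11: route key 87: none >= 87, wrap to smallest pos 43 -> NA
Op 12: add ND@79 -> ring=[43:NA,47:NB,67:NC,79:ND]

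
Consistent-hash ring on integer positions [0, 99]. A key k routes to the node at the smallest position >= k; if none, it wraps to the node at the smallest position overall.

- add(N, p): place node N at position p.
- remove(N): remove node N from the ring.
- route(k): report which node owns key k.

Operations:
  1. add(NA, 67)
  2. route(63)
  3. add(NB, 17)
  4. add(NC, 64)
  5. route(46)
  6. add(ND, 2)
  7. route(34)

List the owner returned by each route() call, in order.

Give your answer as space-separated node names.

Answer: NA NC NC

Derivation:
Op 1: add NA@67 -> ring=[67:NA]
Op 2: route key 63: smallest pos >= 63 is 67 -> NA
Op 3: add NB@17 -> ring=[17:NB,67:NA]
Op 4: add NC@64 -> ring=[17:NB,64:NC,67:NA]
Op 5: route key 46: smallest pos >= 46 is 64 -> NC
Op 6: add ND@2 -> ring=[2:ND,17:NB,64:NC,67:NA]
Op 7: route key 34: smallest pos >= 34 is 64 -> NC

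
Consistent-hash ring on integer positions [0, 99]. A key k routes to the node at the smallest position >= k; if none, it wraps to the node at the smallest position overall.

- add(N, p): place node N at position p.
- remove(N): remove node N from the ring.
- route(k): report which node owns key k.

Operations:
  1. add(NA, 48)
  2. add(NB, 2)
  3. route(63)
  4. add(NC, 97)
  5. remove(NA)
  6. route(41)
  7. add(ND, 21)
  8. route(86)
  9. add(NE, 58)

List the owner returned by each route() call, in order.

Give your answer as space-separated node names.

Op 1: add NA@48 -> ring=[48:NA]
Op 2: add NB@2 -> ring=[2:NB,48:NA]
Op 3: route key 63: none >= 63, wrap to smallest pos 2 -> NB
Op 4: add NC@97 -> ring=[2:NB,48:NA,97:NC]
Op 5: remove NA -> ring=[2:NB,97:NC]
Op 6: route key 41: smallest pos >= 41 is 97 -> NC
Op 7: add ND@21 -> ring=[2:NB,21:ND,97:NC]
Op 8: route key 86: smallest pos >= 86 is 97 -> NC
Op 9: add NE@58 -> ring=[2:NB,21:ND,58:NE,97:NC]

Answer: NB NC NC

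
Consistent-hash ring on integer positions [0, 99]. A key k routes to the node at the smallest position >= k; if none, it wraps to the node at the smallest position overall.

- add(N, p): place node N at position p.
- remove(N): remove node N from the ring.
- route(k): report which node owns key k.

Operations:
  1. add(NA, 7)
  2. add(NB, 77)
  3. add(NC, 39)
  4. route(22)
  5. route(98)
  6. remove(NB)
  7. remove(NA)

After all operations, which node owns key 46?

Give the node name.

Answer: NC

Derivation:
Op 1: add NA@7 -> ring=[7:NA]
Op 2: add NB@77 -> ring=[7:NA,77:NB]
Op 3: add NC@39 -> ring=[7:NA,39:NC,77:NB]
Op 4: route key 22: smallest pos >= 22 is 39 -> NC
Op 5: route key 98: none >= 98, wrap to smallest pos 7 -> NA
Op 6: remove NB -> ring=[7:NA,39:NC]
Op 7: remove NA -> ring=[39:NC]
Final route key 46: none >= 46, wrap to smallest pos 39 -> NC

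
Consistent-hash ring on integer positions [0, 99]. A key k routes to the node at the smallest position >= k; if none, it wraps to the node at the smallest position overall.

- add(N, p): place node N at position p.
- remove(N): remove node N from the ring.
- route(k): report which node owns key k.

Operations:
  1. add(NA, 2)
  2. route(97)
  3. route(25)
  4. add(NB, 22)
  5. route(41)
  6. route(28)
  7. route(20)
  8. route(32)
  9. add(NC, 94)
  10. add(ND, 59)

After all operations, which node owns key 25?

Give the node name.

Answer: ND

Derivation:
Op 1: add NA@2 -> ring=[2:NA]
Op 2: route key 97: none >= 97, wrap to smallest pos 2 -> NA
Op 3: route key 25: none >= 25, wrap to smallest pos 2 -> NA
Op 4: add NB@22 -> ring=[2:NA,22:NB]
Op 5: route key 41: none >= 41, wrap to smallest pos 2 -> NA
Op 6: route key 28: none >= 28, wrap to smallest pos 2 -> NA
Op 7: route key 20: smallest pos >= 20 is 22 -> NB
Op 8: route key 32: none >= 32, wrap to smallest pos 2 -> NA
Op 9: add NC@94 -> ring=[2:NA,22:NB,94:NC]
Op 10: add ND@59 -> ring=[2:NA,22:NB,59:ND,94:NC]
Final route key 25: smallest pos >= 25 is 59 -> ND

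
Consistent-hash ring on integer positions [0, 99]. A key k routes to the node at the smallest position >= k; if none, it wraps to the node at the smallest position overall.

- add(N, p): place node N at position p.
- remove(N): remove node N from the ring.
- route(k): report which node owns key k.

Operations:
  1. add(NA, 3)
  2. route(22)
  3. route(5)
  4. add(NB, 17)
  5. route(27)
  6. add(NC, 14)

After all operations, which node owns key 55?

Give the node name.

Answer: NA

Derivation:
Op 1: add NA@3 -> ring=[3:NA]
Op 2: route key 22: none >= 22, wrap to smallest pos 3 -> NA
Op 3: route key 5: none >= 5, wrap to smallest pos 3 -> NA
Op 4: add NB@17 -> ring=[3:NA,17:NB]
Op 5: route key 27: none >= 27, wrap to smallest pos 3 -> NA
Op 6: add NC@14 -> ring=[3:NA,14:NC,17:NB]
Final route key 55: none >= 55, wrap to smallest pos 3 -> NA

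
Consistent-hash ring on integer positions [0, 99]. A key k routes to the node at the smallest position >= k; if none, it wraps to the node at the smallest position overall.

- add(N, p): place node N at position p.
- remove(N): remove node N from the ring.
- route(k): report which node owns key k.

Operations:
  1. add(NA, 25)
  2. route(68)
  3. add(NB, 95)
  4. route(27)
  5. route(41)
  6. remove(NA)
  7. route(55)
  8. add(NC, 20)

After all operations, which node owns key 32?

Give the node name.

Answer: NB

Derivation:
Op 1: add NA@25 -> ring=[25:NA]
Op 2: route key 68: none >= 68, wrap to smallest pos 25 -> NA
Op 3: add NB@95 -> ring=[25:NA,95:NB]
Op 4: route key 27: smallest pos >= 27 is 95 -> NB
Op 5: route key 41: smallest pos >= 41 is 95 -> NB
Op 6: remove NA -> ring=[95:NB]
Op 7: route key 55: smallest pos >= 55 is 95 -> NB
Op 8: add NC@20 -> ring=[20:NC,95:NB]
Final route key 32: smallest pos >= 32 is 95 -> NB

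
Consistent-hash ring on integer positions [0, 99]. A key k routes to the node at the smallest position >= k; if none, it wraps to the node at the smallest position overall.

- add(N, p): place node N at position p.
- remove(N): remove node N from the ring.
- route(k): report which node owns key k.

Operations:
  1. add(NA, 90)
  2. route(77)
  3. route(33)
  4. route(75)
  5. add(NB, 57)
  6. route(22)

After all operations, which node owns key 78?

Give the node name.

Answer: NA

Derivation:
Op 1: add NA@90 -> ring=[90:NA]
Op 2: route key 77: smallest pos >= 77 is 90 -> NA
Op 3: route key 33: smallest pos >= 33 is 90 -> NA
Op 4: route key 75: smallest pos >= 75 is 90 -> NA
Op 5: add NB@57 -> ring=[57:NB,90:NA]
Op 6: route key 22: smallest pos >= 22 is 57 -> NB
Final route key 78: smallest pos >= 78 is 90 -> NA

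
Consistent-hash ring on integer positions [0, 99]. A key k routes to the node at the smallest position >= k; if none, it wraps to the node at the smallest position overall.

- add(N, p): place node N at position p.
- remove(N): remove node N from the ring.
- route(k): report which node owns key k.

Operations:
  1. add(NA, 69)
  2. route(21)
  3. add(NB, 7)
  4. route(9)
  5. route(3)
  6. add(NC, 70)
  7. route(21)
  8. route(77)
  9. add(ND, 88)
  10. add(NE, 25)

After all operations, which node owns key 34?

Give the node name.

Op 1: add NA@69 -> ring=[69:NA]
Op 2: route key 21: smallest pos >= 21 is 69 -> NA
Op 3: add NB@7 -> ring=[7:NB,69:NA]
Op 4: route key 9: smallest pos >= 9 is 69 -> NA
Op 5: route key 3: smallest pos >= 3 is 7 -> NB
Op 6: add NC@70 -> ring=[7:NB,69:NA,70:NC]
Op 7: route key 21: smallest pos >= 21 is 69 -> NA
Op 8: route key 77: none >= 77, wrap to smallest pos 7 -> NB
Op 9: add ND@88 -> ring=[7:NB,69:NA,70:NC,88:ND]
Op 10: add NE@25 -> ring=[7:NB,25:NE,69:NA,70:NC,88:ND]
Final route key 34: smallest pos >= 34 is 69 -> NA

Answer: NA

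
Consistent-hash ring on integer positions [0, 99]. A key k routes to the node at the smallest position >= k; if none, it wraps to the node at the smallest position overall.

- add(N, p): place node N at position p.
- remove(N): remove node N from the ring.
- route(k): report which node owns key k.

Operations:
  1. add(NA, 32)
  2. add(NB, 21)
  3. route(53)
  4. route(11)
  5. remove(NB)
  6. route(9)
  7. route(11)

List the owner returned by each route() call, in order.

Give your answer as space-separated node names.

Op 1: add NA@32 -> ring=[32:NA]
Op 2: add NB@21 -> ring=[21:NB,32:NA]
Op 3: route key 53: none >= 53, wrap to smallest pos 21 -> NB
Op 4: route key 11: smallest pos >= 11 is 21 -> NB
Op 5: remove NB -> ring=[32:NA]
Op 6: route key 9: smallest pos >= 9 is 32 -> NA
Op 7: route key 11: smallest pos >= 11 is 32 -> NA

Answer: NB NB NA NA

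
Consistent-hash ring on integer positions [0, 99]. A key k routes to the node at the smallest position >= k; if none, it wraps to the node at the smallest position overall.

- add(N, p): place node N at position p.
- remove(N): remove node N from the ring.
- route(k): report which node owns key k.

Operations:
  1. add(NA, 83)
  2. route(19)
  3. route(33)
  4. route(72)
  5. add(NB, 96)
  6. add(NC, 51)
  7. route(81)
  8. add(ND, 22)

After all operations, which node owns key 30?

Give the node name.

Op 1: add NA@83 -> ring=[83:NA]
Op 2: route key 19: smallest pos >= 19 is 83 -> NA
Op 3: route key 33: smallest pos >= 33 is 83 -> NA
Op 4: route key 72: smallest pos >= 72 is 83 -> NA
Op 5: add NB@96 -> ring=[83:NA,96:NB]
Op 6: add NC@51 -> ring=[51:NC,83:NA,96:NB]
Op 7: route key 81: smallest pos >= 81 is 83 -> NA
Op 8: add ND@22 -> ring=[22:ND,51:NC,83:NA,96:NB]
Final route key 30: smallest pos >= 30 is 51 -> NC

Answer: NC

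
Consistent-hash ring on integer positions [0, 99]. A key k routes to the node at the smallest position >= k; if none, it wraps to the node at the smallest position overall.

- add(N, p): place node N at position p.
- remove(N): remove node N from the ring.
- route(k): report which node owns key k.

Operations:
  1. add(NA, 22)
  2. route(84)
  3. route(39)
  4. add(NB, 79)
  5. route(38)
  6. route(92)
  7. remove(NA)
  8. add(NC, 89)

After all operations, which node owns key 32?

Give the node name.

Answer: NB

Derivation:
Op 1: add NA@22 -> ring=[22:NA]
Op 2: route key 84: none >= 84, wrap to smallest pos 22 -> NA
Op 3: route key 39: none >= 39, wrap to smallest pos 22 -> NA
Op 4: add NB@79 -> ring=[22:NA,79:NB]
Op 5: route key 38: smallest pos >= 38 is 79 -> NB
Op 6: route key 92: none >= 92, wrap to smallest pos 22 -> NA
Op 7: remove NA -> ring=[79:NB]
Op 8: add NC@89 -> ring=[79:NB,89:NC]
Final route key 32: smallest pos >= 32 is 79 -> NB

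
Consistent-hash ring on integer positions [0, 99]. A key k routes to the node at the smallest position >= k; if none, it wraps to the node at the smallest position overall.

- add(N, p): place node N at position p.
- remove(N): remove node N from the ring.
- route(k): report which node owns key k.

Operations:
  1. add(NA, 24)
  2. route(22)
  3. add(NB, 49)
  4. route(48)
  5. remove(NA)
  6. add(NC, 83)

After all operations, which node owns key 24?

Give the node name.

Answer: NB

Derivation:
Op 1: add NA@24 -> ring=[24:NA]
Op 2: route key 22: smallest pos >= 22 is 24 -> NA
Op 3: add NB@49 -> ring=[24:NA,49:NB]
Op 4: route key 48: smallest pos >= 48 is 49 -> NB
Op 5: remove NA -> ring=[49:NB]
Op 6: add NC@83 -> ring=[49:NB,83:NC]
Final route key 24: smallest pos >= 24 is 49 -> NB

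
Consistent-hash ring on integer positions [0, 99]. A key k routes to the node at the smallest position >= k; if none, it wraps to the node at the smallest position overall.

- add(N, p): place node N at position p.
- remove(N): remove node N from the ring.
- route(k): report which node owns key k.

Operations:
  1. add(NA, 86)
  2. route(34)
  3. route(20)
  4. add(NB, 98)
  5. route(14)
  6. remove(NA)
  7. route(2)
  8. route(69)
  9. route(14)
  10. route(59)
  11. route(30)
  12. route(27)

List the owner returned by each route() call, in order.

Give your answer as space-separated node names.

Op 1: add NA@86 -> ring=[86:NA]
Op 2: route key 34: smallest pos >= 34 is 86 -> NA
Op 3: route key 20: smallest pos >= 20 is 86 -> NA
Op 4: add NB@98 -> ring=[86:NA,98:NB]
Op 5: route key 14: smallest pos >= 14 is 86 -> NA
Op 6: remove NA -> ring=[98:NB]
Op 7: route key 2: smallest pos >= 2 is 98 -> NB
Op 8: route key 69: smallest pos >= 69 is 98 -> NB
Op 9: route key 14: smallest pos >= 14 is 98 -> NB
Op 10: route key 59: smallest pos >= 59 is 98 -> NB
Op 11: route key 30: smallest pos >= 30 is 98 -> NB
Op 12: route key 27: smallest pos >= 27 is 98 -> NB

Answer: NA NA NA NB NB NB NB NB NB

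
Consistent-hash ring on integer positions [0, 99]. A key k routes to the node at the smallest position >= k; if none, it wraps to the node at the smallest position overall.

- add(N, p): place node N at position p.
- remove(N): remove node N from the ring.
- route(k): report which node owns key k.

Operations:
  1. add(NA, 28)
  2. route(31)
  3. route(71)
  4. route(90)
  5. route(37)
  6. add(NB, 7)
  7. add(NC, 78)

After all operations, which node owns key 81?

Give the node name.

Answer: NB

Derivation:
Op 1: add NA@28 -> ring=[28:NA]
Op 2: route key 31: none >= 31, wrap to smallest pos 28 -> NA
Op 3: route key 71: none >= 71, wrap to smallest pos 28 -> NA
Op 4: route key 90: none >= 90, wrap to smallest pos 28 -> NA
Op 5: route key 37: none >= 37, wrap to smallest pos 28 -> NA
Op 6: add NB@7 -> ring=[7:NB,28:NA]
Op 7: add NC@78 -> ring=[7:NB,28:NA,78:NC]
Final route key 81: none >= 81, wrap to smallest pos 7 -> NB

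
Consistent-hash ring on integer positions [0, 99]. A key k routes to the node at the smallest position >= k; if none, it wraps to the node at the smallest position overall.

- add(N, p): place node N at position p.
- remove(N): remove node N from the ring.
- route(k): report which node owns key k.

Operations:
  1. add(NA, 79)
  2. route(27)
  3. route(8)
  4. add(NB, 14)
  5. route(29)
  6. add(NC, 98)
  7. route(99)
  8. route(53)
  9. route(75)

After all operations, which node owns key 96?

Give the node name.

Answer: NC

Derivation:
Op 1: add NA@79 -> ring=[79:NA]
Op 2: route key 27: smallest pos >= 27 is 79 -> NA
Op 3: route key 8: smallest pos >= 8 is 79 -> NA
Op 4: add NB@14 -> ring=[14:NB,79:NA]
Op 5: route key 29: smallest pos >= 29 is 79 -> NA
Op 6: add NC@98 -> ring=[14:NB,79:NA,98:NC]
Op 7: route key 99: none >= 99, wrap to smallest pos 14 -> NB
Op 8: route key 53: smallest pos >= 53 is 79 -> NA
Op 9: route key 75: smallest pos >= 75 is 79 -> NA
Final route key 96: smallest pos >= 96 is 98 -> NC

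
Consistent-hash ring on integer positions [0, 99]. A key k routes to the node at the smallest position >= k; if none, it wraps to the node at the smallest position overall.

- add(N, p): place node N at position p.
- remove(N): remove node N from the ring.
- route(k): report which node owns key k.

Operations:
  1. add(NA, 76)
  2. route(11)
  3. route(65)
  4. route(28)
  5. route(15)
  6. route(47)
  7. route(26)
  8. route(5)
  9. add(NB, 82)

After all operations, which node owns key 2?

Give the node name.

Op 1: add NA@76 -> ring=[76:NA]
Op 2: route key 11: smallest pos >= 11 is 76 -> NA
Op 3: route key 65: smallest pos >= 65 is 76 -> NA
Op 4: route key 28: smallest pos >= 28 is 76 -> NA
Op 5: route key 15: smallest pos >= 15 is 76 -> NA
Op 6: route key 47: smallest pos >= 47 is 76 -> NA
Op 7: route key 26: smallest pos >= 26 is 76 -> NA
Op 8: route key 5: smallest pos >= 5 is 76 -> NA
Op 9: add NB@82 -> ring=[76:NA,82:NB]
Final route key 2: smallest pos >= 2 is 76 -> NA

Answer: NA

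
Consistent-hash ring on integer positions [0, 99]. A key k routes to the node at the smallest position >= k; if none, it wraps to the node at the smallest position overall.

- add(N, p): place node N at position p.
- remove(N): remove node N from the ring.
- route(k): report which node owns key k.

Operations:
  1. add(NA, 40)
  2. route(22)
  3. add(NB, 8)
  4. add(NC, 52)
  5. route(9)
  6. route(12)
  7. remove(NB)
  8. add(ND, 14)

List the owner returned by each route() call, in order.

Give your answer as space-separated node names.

Op 1: add NA@40 -> ring=[40:NA]
Op 2: route key 22: smallest pos >= 22 is 40 -> NA
Op 3: add NB@8 -> ring=[8:NB,40:NA]
Op 4: add NC@52 -> ring=[8:NB,40:NA,52:NC]
Op 5: route key 9: smallest pos >= 9 is 40 -> NA
Op 6: route key 12: smallest pos >= 12 is 40 -> NA
Op 7: remove NB -> ring=[40:NA,52:NC]
Op 8: add ND@14 -> ring=[14:ND,40:NA,52:NC]

Answer: NA NA NA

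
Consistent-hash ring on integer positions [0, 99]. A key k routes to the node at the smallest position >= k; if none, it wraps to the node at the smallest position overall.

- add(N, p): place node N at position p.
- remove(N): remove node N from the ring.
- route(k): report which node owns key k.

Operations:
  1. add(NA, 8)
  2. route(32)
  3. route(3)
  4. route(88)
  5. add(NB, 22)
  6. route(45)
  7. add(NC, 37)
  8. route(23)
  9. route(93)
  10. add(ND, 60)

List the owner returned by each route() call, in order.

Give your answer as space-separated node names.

Op 1: add NA@8 -> ring=[8:NA]
Op 2: route key 32: none >= 32, wrap to smallest pos 8 -> NA
Op 3: route key 3: smallest pos >= 3 is 8 -> NA
Op 4: route key 88: none >= 88, wrap to smallest pos 8 -> NA
Op 5: add NB@22 -> ring=[8:NA,22:NB]
Op 6: route key 45: none >= 45, wrap to smallest pos 8 -> NA
Op 7: add NC@37 -> ring=[8:NA,22:NB,37:NC]
Op 8: route key 23: smallest pos >= 23 is 37 -> NC
Op 9: route key 93: none >= 93, wrap to smallest pos 8 -> NA
Op 10: add ND@60 -> ring=[8:NA,22:NB,37:NC,60:ND]

Answer: NA NA NA NA NC NA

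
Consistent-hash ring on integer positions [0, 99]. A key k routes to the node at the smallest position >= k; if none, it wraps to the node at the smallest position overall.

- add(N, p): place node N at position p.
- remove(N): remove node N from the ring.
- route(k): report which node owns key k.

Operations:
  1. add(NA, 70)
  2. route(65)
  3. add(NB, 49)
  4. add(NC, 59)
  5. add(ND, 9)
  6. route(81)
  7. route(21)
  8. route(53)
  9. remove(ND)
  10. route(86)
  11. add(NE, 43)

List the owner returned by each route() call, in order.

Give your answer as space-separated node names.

Answer: NA ND NB NC NB

Derivation:
Op 1: add NA@70 -> ring=[70:NA]
Op 2: route key 65: smallest pos >= 65 is 70 -> NA
Op 3: add NB@49 -> ring=[49:NB,70:NA]
Op 4: add NC@59 -> ring=[49:NB,59:NC,70:NA]
Op 5: add ND@9 -> ring=[9:ND,49:NB,59:NC,70:NA]
Op 6: route key 81: none >= 81, wrap to smallest pos 9 -> ND
Op 7: route key 21: smallest pos >= 21 is 49 -> NB
Op 8: route key 53: smallest pos >= 53 is 59 -> NC
Op 9: remove ND -> ring=[49:NB,59:NC,70:NA]
Op 10: route key 86: none >= 86, wrap to smallest pos 49 -> NB
Op 11: add NE@43 -> ring=[43:NE,49:NB,59:NC,70:NA]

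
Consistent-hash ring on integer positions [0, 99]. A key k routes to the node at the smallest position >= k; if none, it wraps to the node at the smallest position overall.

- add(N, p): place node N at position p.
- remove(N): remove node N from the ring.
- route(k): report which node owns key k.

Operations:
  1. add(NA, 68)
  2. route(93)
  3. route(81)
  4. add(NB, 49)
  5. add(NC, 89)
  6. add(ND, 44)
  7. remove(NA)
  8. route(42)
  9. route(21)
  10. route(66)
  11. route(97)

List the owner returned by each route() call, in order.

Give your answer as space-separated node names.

Op 1: add NA@68 -> ring=[68:NA]
Op 2: route key 93: none >= 93, wrap to smallest pos 68 -> NA
Op 3: route key 81: none >= 81, wrap to smallest pos 68 -> NA
Op 4: add NB@49 -> ring=[49:NB,68:NA]
Op 5: add NC@89 -> ring=[49:NB,68:NA,89:NC]
Op 6: add ND@44 -> ring=[44:ND,49:NB,68:NA,89:NC]
Op 7: remove NA -> ring=[44:ND,49:NB,89:NC]
Op 8: route key 42: smallest pos >= 42 is 44 -> ND
Op 9: route key 21: smallest pos >= 21 is 44 -> ND
Op 10: route key 66: smallest pos >= 66 is 89 -> NC
Op 11: route key 97: none >= 97, wrap to smallest pos 44 -> ND

Answer: NA NA ND ND NC ND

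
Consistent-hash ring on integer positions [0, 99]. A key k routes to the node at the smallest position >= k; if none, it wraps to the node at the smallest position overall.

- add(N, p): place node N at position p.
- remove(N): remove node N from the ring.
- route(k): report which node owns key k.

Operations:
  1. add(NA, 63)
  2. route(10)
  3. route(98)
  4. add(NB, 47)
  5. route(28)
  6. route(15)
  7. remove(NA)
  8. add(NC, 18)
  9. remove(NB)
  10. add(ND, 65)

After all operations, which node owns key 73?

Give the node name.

Op 1: add NA@63 -> ring=[63:NA]
Op 2: route key 10: smallest pos >= 10 is 63 -> NA
Op 3: route key 98: none >= 98, wrap to smallest pos 63 -> NA
Op 4: add NB@47 -> ring=[47:NB,63:NA]
Op 5: route key 28: smallest pos >= 28 is 47 -> NB
Op 6: route key 15: smallest pos >= 15 is 47 -> NB
Op 7: remove NA -> ring=[47:NB]
Op 8: add NC@18 -> ring=[18:NC,47:NB]
Op 9: remove NB -> ring=[18:NC]
Op 10: add ND@65 -> ring=[18:NC,65:ND]
Final route key 73: none >= 73, wrap to smallest pos 18 -> NC

Answer: NC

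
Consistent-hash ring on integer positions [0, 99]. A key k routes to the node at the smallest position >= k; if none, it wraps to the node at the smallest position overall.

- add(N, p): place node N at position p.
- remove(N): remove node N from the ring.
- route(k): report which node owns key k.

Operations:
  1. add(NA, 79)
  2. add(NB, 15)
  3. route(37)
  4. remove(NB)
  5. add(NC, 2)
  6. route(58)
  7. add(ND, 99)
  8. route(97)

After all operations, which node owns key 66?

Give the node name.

Answer: NA

Derivation:
Op 1: add NA@79 -> ring=[79:NA]
Op 2: add NB@15 -> ring=[15:NB,79:NA]
Op 3: route key 37: smallest pos >= 37 is 79 -> NA
Op 4: remove NB -> ring=[79:NA]
Op 5: add NC@2 -> ring=[2:NC,79:NA]
Op 6: route key 58: smallest pos >= 58 is 79 -> NA
Op 7: add ND@99 -> ring=[2:NC,79:NA,99:ND]
Op 8: route key 97: smallest pos >= 97 is 99 -> ND
Final route key 66: smallest pos >= 66 is 79 -> NA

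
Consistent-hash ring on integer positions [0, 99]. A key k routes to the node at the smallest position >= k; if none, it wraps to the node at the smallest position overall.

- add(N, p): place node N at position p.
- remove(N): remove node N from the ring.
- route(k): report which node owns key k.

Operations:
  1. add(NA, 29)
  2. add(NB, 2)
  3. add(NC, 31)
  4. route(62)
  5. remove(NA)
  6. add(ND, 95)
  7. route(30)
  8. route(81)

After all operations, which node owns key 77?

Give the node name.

Answer: ND

Derivation:
Op 1: add NA@29 -> ring=[29:NA]
Op 2: add NB@2 -> ring=[2:NB,29:NA]
Op 3: add NC@31 -> ring=[2:NB,29:NA,31:NC]
Op 4: route key 62: none >= 62, wrap to smallest pos 2 -> NB
Op 5: remove NA -> ring=[2:NB,31:NC]
Op 6: add ND@95 -> ring=[2:NB,31:NC,95:ND]
Op 7: route key 30: smallest pos >= 30 is 31 -> NC
Op 8: route key 81: smallest pos >= 81 is 95 -> ND
Final route key 77: smallest pos >= 77 is 95 -> ND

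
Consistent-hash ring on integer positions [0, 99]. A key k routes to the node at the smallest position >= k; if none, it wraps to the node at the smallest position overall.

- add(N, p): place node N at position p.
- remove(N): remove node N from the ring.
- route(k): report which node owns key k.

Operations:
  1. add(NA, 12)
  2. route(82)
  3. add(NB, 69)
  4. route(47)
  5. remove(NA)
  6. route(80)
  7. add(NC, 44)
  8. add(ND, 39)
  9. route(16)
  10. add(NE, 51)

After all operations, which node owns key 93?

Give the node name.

Op 1: add NA@12 -> ring=[12:NA]
Op 2: route key 82: none >= 82, wrap to smallest pos 12 -> NA
Op 3: add NB@69 -> ring=[12:NA,69:NB]
Op 4: route key 47: smallest pos >= 47 is 69 -> NB
Op 5: remove NA -> ring=[69:NB]
Op 6: route key 80: none >= 80, wrap to smallest pos 69 -> NB
Op 7: add NC@44 -> ring=[44:NC,69:NB]
Op 8: add ND@39 -> ring=[39:ND,44:NC,69:NB]
Op 9: route key 16: smallest pos >= 16 is 39 -> ND
Op 10: add NE@51 -> ring=[39:ND,44:NC,51:NE,69:NB]
Final route key 93: none >= 93, wrap to smallest pos 39 -> ND

Answer: ND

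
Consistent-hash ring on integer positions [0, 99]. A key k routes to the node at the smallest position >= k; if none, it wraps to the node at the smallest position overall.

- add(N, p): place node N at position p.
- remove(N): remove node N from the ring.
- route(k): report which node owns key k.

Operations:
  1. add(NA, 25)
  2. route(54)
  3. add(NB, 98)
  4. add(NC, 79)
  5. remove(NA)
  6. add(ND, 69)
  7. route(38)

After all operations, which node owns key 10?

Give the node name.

Op 1: add NA@25 -> ring=[25:NA]
Op 2: route key 54: none >= 54, wrap to smallest pos 25 -> NA
Op 3: add NB@98 -> ring=[25:NA,98:NB]
Op 4: add NC@79 -> ring=[25:NA,79:NC,98:NB]
Op 5: remove NA -> ring=[79:NC,98:NB]
Op 6: add ND@69 -> ring=[69:ND,79:NC,98:NB]
Op 7: route key 38: smallest pos >= 38 is 69 -> ND
Final route key 10: smallest pos >= 10 is 69 -> ND

Answer: ND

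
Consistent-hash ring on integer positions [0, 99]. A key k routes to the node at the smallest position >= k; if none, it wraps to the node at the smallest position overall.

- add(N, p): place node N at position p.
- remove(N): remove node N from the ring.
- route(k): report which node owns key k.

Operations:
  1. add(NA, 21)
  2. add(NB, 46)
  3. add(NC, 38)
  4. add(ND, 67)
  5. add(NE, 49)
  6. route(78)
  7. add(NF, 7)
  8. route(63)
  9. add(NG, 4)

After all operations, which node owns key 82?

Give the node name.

Op 1: add NA@21 -> ring=[21:NA]
Op 2: add NB@46 -> ring=[21:NA,46:NB]
Op 3: add NC@38 -> ring=[21:NA,38:NC,46:NB]
Op 4: add ND@67 -> ring=[21:NA,38:NC,46:NB,67:ND]
Op 5: add NE@49 -> ring=[21:NA,38:NC,46:NB,49:NE,67:ND]
Op 6: route key 78: none >= 78, wrap to smallest pos 21 -> NA
Op 7: add NF@7 -> ring=[7:NF,21:NA,38:NC,46:NB,49:NE,67:ND]
Op 8: route key 63: smallest pos >= 63 is 67 -> ND
Op 9: add NG@4 -> ring=[4:NG,7:NF,21:NA,38:NC,46:NB,49:NE,67:ND]
Final route key 82: none >= 82, wrap to smallest pos 4 -> NG

Answer: NG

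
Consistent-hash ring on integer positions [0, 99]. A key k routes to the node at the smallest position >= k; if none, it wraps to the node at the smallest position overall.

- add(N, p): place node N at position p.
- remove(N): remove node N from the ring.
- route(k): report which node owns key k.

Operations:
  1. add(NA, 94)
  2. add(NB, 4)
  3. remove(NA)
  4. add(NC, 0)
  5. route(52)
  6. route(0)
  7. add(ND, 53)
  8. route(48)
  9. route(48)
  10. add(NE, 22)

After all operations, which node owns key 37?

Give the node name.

Op 1: add NA@94 -> ring=[94:NA]
Op 2: add NB@4 -> ring=[4:NB,94:NA]
Op 3: remove NA -> ring=[4:NB]
Op 4: add NC@0 -> ring=[0:NC,4:NB]
Op 5: route key 52: none >= 52, wrap to smallest pos 0 -> NC
Op 6: route key 0: smallest pos >= 0 is 0 -> NC
Op 7: add ND@53 -> ring=[0:NC,4:NB,53:ND]
Op 8: route key 48: smallest pos >= 48 is 53 -> ND
Op 9: route key 48: smallest pos >= 48 is 53 -> ND
Op 10: add NE@22 -> ring=[0:NC,4:NB,22:NE,53:ND]
Final route key 37: smallest pos >= 37 is 53 -> ND

Answer: ND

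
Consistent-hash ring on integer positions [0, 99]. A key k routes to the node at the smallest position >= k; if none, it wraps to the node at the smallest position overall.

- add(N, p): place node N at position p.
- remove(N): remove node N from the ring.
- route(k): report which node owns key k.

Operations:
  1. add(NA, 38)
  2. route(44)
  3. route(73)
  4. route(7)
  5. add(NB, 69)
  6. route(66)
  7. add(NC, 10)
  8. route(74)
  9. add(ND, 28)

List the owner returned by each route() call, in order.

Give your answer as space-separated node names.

Answer: NA NA NA NB NC

Derivation:
Op 1: add NA@38 -> ring=[38:NA]
Op 2: route key 44: none >= 44, wrap to smallest pos 38 -> NA
Op 3: route key 73: none >= 73, wrap to smallest pos 38 -> NA
Op 4: route key 7: smallest pos >= 7 is 38 -> NA
Op 5: add NB@69 -> ring=[38:NA,69:NB]
Op 6: route key 66: smallest pos >= 66 is 69 -> NB
Op 7: add NC@10 -> ring=[10:NC,38:NA,69:NB]
Op 8: route key 74: none >= 74, wrap to smallest pos 10 -> NC
Op 9: add ND@28 -> ring=[10:NC,28:ND,38:NA,69:NB]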